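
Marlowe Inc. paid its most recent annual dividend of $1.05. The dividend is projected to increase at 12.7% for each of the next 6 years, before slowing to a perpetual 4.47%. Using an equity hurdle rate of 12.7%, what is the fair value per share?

Two-stage DDM. Project D₁…D_6 at 0.127, terminal growth 0.0447, discount at r = 0.127.
D_1 = 1.1834
D_2 = 1.3336
D_3 = 1.5030
D_4 = 1.6939
D_5 = 1.9090
D_6 = 2.1515
Terminal value at t=6: TV = D_7/(r−g) = 2.2476/(0.127−0.0447) = 27.3102
P₀ = 1.1834/(1+0.127)^1 + 1.3336/(1+0.127)^2 + 1.5030/(1+0.127)^3 + 1.6939/(1+0.127)^4 + 1.9090/(1+0.127)^5 + 2.1515/(1+0.127)^6 + 27.3102/(1+0.127)^6 = 19.6285

$19.63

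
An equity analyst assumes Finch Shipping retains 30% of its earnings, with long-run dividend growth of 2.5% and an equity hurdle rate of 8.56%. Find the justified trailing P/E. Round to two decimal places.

11.84

Payout ratio b = 1 − 0.30 = 0.70.
Justified trailing P/E = b(1+g)/(r−g) = 0.70×(1+0.025)/(0.0856−0.025) = 11.8399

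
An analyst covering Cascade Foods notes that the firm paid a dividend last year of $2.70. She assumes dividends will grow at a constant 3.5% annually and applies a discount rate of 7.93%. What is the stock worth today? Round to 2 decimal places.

$63.08

Gordon growth model: P₀ = D₁/(r − g). D₁ = 2.70 × (1 + 0.035) = 2.7945.
P₀ = 2.7945 / (0.0793 − 0.035) = 2.7945 / 0.0443 = 63.0813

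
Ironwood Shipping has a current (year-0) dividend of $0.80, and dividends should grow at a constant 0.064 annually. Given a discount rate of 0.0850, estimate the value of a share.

Gordon growth model: P₀ = D₁/(r − g). D₁ = 0.80 × (1 + 0.064) = 0.8512.
P₀ = 0.8512 / (0.085 − 0.064) = 0.8512 / 0.021 = 40.5333

$40.53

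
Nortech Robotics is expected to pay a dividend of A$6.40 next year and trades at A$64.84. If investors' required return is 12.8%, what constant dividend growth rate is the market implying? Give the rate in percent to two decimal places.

From P₀ = D₁/(r − g), the implied growth is g = r − D₁/P₀.
g = 0.128 − 6.40/64.84 = 0.128 − 0.09870 = 0.02930

2.93%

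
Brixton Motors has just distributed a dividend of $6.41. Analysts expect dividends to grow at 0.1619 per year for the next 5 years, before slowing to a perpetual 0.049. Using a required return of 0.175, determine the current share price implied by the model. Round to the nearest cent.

$81.45

Two-stage DDM. Project D₁…D_5 at 0.1619, terminal growth 0.049, discount at r = 0.175.
D_1 = 7.4478
D_2 = 8.6536
D_3 = 10.0546
D_4 = 11.6824
D_5 = 13.5738
Terminal value at t=5: TV = D_6/(r−g) = 14.2389/(0.175−0.049) = 113.0074
P₀ = 7.4478/(1+0.175)^1 + 8.6536/(1+0.175)^2 + 10.0546/(1+0.175)^3 + 11.6824/(1+0.175)^4 + 13.5738/(1+0.175)^5 + 113.0074/(1+0.175)^5 = 81.4504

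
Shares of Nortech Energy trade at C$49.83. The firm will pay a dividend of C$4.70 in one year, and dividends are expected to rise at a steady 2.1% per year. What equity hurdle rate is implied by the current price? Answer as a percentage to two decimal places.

11.53%

Rearranging the constant-growth DDM: r = D₁/P₀ + g.
r = 4.7000 / 49.83 + 0.021 = 0.09432 + 0.021 = 0.11532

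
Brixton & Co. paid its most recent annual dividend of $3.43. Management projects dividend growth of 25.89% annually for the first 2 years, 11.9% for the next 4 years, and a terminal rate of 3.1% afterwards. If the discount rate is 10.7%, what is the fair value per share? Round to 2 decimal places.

Three-stage DDM. Project D₁…D_6; terminal Gordon value at t=6 with g = 0.031; discount at r = 0.107.
D_1 = 4.3180
D_2 = 5.4360
D_3 = 6.0828
D_4 = 6.8067
D_5 = 7.6167
D_6 = 8.5231
TV_6 = 8.7873/(0.107−0.031) = 115.6224
P₀ = Σ Dₜ/(1+r)ᵗ + TV_6/(1+r)^6 = 89.3947

$89.39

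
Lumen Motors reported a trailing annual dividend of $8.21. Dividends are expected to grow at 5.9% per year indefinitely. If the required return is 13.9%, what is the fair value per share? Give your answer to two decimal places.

$108.68

Gordon growth model: P₀ = D₁/(r − g). D₁ = 8.21 × (1 + 0.059) = 8.6944.
P₀ = 8.6944 / (0.139 − 0.059) = 8.6944 / 0.08 = 108.6799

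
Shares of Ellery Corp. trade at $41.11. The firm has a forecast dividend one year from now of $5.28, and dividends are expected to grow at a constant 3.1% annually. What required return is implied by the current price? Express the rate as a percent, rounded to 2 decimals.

15.94%

Rearranging the constant-growth DDM: r = D₁/P₀ + g.
r = 5.2800 / 41.11 + 0.031 = 0.12844 + 0.031 = 0.15944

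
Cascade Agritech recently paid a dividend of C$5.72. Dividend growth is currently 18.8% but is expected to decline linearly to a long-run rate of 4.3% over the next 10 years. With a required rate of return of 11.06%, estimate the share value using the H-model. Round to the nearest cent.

C$149.60

H-model: P₀ = D₀[(1+g_L) + H(g_S−g_L)]/(r−g_L), with H = 10/2 = 5.
P₀ = 5.72 × [(1+0.043) + 5×(0.188−0.043)] / (0.1106−0.043)
   = 5.72 × 1.7680 / 0.0676 = 149.6000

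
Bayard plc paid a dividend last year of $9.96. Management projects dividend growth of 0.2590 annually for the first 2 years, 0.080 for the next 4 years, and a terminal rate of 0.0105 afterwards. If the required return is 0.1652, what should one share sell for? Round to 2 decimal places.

$117.06

Three-stage DDM. Project D₁…D_6; terminal Gordon value at t=6 with g = 0.0105; discount at r = 0.1652.
D_1 = 12.5396
D_2 = 15.7874
D_3 = 17.0504
D_4 = 18.4144
D_5 = 19.8876
D_6 = 21.4786
TV_6 = 21.7041/(0.1652−0.0105) = 140.2981
P₀ = Σ Dₜ/(1+r)ᵗ + TV_6/(1+r)^6 = 117.0587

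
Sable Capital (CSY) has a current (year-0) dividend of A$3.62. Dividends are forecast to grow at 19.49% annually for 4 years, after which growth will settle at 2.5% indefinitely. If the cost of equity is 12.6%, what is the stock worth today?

A$63.42

Two-stage DDM. Project D₁…D_4 at 0.1949, terminal growth 0.025, discount at r = 0.126.
D_1 = 4.3255
D_2 = 5.1686
D_3 = 6.1759
D_4 = 7.3796
Terminal value at t=4: TV = D_5/(r−g) = 7.5641/(0.126−0.025) = 74.8923
P₀ = 4.3255/(1+0.126)^1 + 5.1686/(1+0.126)^2 + 6.1759/(1+0.126)^3 + 7.3796/(1+0.126)^4 + 74.8923/(1+0.126)^4 = 63.4239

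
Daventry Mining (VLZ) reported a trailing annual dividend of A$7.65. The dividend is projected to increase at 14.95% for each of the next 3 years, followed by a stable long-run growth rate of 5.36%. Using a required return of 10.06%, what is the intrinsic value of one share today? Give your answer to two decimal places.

A$220.43

Two-stage DDM. Project D₁…D_3 at 0.1495, terminal growth 0.0536, discount at r = 0.1006.
D_1 = 8.7937
D_2 = 10.1083
D_3 = 11.6195
Terminal value at t=3: TV = D_4/(r−g) = 12.2423/(0.1006−0.0536) = 260.4751
P₀ = 8.7937/(1+0.1006)^1 + 10.1083/(1+0.1006)^2 + 11.6195/(1+0.1006)^3 + 260.4751/(1+0.1006)^3 = 220.4294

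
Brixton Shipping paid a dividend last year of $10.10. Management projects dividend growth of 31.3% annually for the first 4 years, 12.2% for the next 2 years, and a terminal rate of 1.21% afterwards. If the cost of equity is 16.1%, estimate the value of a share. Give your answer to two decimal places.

$191.75

Three-stage DDM. Project D₁…D_6; terminal Gordon value at t=6 with g = 0.0121; discount at r = 0.161.
D_1 = 13.2613
D_2 = 17.4121
D_3 = 22.8621
D_4 = 30.0179
D_5 = 33.6801
D_6 = 37.7891
TV_6 = 38.2463/(0.161−0.0121) = 256.8590
P₀ = Σ Dₜ/(1+r)ᵗ + TV_6/(1+r)^6 = 191.7495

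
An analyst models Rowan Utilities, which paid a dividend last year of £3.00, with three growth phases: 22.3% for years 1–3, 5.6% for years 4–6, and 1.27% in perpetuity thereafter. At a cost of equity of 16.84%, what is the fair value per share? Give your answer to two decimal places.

Three-stage DDM. Project D₁…D_6; terminal Gordon value at t=6 with g = 0.0127; discount at r = 0.1684.
D_1 = 3.6690
D_2 = 4.4872
D_3 = 5.4878
D_4 = 5.7951
D_5 = 6.1197
D_6 = 6.4624
TV_6 = 6.5445/(0.1684−0.0127) = 42.0324
P₀ = Σ Dₜ/(1+r)ᵗ + TV_6/(1+r)^6 = 34.8486

£34.85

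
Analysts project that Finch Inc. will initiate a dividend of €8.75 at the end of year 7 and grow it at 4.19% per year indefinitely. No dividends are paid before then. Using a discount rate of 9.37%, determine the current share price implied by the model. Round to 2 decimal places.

Deferred-dividend DDM. At t=6 the remaining stream is a growing perpetuity with first payment D_7 = 8.75.
V_6 = D_7/(r−g) = 8.75/(0.0937−0.0419) = 168.9189
P₀ = V_6/(1+r)^6 = 168.9189/(1+0.0937)^6 = 98.6936

€98.69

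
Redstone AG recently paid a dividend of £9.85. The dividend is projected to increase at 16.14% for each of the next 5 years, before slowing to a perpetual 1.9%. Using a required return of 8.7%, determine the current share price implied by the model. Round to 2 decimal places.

£265.86

Two-stage DDM. Project D₁…D_5 at 0.1614, terminal growth 0.019, discount at r = 0.087.
D_1 = 11.4398
D_2 = 13.2862
D_3 = 15.4306
D_4 = 17.9211
D_5 = 20.8135
Terminal value at t=5: TV = D_6/(r−g) = 21.2090/(0.087−0.019) = 311.8966
P₀ = 11.4398/(1+0.087)^1 + 13.2862/(1+0.087)^2 + 15.4306/(1+0.087)^3 + 17.9211/(1+0.087)^4 + 20.8135/(1+0.087)^5 + 311.8966/(1+0.087)^5 = 265.8585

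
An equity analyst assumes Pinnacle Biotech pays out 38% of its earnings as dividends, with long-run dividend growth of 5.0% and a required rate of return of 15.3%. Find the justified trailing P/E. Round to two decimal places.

3.87

Justified trailing P/E = b(1+g)/(r−g) = 0.38×(1+0.05)/(0.153−0.05) = 3.8738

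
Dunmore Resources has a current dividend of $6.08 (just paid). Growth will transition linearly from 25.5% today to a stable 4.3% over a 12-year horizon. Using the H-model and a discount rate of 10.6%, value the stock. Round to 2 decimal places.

H-model: P₀ = D₀[(1+g_L) + H(g_S−g_L)]/(r−g_L), with H = 12/2 = 6.
P₀ = 6.08 × [(1+0.043) + 6×(0.255−0.043)] / (0.106−0.043)
   = 6.08 × 2.3150 / 0.063 = 223.4159

$223.42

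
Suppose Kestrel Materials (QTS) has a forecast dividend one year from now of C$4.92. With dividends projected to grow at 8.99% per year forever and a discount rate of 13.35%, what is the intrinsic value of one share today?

Gordon growth model: P₀ = D₁/(r − g), with D₁ = 4.92 given directly.
P₀ = 4.9200 / (0.1335 − 0.0899) = 4.9200 / 0.0436 = 112.8440

C$112.84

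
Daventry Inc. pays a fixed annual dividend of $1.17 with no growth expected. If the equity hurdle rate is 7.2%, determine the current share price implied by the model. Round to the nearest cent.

$16.25

Zero-growth DDM (perpetuity): P₀ = D/r = 1.17 / 0.072 = 16.2500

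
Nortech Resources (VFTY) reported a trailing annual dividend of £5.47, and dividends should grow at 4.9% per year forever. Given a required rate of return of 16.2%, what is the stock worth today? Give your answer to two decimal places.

Gordon growth model: P₀ = D₁/(r − g). D₁ = 5.47 × (1 + 0.049) = 5.7380.
P₀ = 5.7380 / (0.162 − 0.049) = 5.7380 / 0.113 = 50.7790

£50.78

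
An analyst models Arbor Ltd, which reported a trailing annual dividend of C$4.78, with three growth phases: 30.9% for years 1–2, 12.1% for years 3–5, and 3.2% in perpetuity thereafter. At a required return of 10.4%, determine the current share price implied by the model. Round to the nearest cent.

C$134.01

Three-stage DDM. Project D₁…D_5; terminal Gordon value at t=5 with g = 0.032; discount at r = 0.104.
D_1 = 6.2570
D_2 = 8.1904
D_3 = 9.1815
D_4 = 10.2924
D_5 = 11.5378
TV_5 = 11.9070/(0.104−0.032) = 165.3755
P₀ = Σ Dₜ/(1+r)ᵗ + TV_5/(1+r)^5 = 134.0132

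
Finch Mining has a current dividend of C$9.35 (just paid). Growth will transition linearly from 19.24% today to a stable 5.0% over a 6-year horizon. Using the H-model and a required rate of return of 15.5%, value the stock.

H-model: P₀ = D₀[(1+g_L) + H(g_S−g_L)]/(r−g_L), with H = 6/2 = 3.
P₀ = 9.35 × [(1+0.05) + 3×(0.1924−0.05)] / (0.155−0.05)
   = 9.35 × 1.4772 / 0.105 = 131.5411

C$131.54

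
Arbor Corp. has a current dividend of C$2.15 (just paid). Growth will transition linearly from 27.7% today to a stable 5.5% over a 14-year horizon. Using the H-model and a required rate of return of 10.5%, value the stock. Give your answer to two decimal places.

C$112.19

H-model: P₀ = D₀[(1+g_L) + H(g_S−g_L)]/(r−g_L), with H = 14/2 = 7.
P₀ = 2.15 × [(1+0.055) + 7×(0.277−0.055)] / (0.105−0.055)
   = 2.15 × 2.6090 / 0.05 = 112.1870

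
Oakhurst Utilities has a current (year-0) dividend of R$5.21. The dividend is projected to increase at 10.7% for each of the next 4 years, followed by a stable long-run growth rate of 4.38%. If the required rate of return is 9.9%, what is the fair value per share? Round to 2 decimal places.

R$122.64

Two-stage DDM. Project D₁…D_4 at 0.107, terminal growth 0.0438, discount at r = 0.099.
D_1 = 5.7675
D_2 = 6.3846
D_3 = 7.0677
D_4 = 7.8240
Terminal value at t=4: TV = D_5/(r−g) = 8.1667/(0.099−0.0438) = 147.9471
P₀ = 5.7675/(1+0.099)^1 + 6.3846/(1+0.099)^2 + 7.0677/(1+0.099)^3 + 7.8240/(1+0.099)^4 + 147.9471/(1+0.099)^4 = 122.6402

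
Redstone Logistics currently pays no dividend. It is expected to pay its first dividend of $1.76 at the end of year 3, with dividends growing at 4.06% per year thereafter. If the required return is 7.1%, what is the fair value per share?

Deferred-dividend DDM. At t=2 the remaining stream is a growing perpetuity with first payment D_3 = 1.76.
V_2 = D_3/(r−g) = 1.76/(0.071−0.0406) = 57.8947
P₀ = V_2/(1+r)^2 = 57.8947/(1+0.071)^2 = 50.4731

$50.47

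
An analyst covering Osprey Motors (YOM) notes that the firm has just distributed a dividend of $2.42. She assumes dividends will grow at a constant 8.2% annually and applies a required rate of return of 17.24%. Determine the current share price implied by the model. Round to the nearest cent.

$28.97

Gordon growth model: P₀ = D₁/(r − g). D₁ = 2.42 × (1 + 0.082) = 2.6184.
P₀ = 2.6184 / (0.1724 − 0.082) = 2.6184 / 0.0904 = 28.9650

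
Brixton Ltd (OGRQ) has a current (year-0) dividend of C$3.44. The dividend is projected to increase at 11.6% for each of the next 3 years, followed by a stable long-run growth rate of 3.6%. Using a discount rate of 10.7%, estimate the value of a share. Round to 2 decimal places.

Two-stage DDM. Project D₁…D_3 at 0.116, terminal growth 0.036, discount at r = 0.107.
D_1 = 3.8390
D_2 = 4.2844
D_3 = 4.7814
Terminal value at t=3: TV = D_4/(r−g) = 4.9535/(0.107−0.036) = 69.7674
P₀ = 3.8390/(1+0.107)^1 + 4.2844/(1+0.107)^2 + 4.7814/(1+0.107)^3 + 69.7674/(1+0.107)^3 = 61.9179

C$61.92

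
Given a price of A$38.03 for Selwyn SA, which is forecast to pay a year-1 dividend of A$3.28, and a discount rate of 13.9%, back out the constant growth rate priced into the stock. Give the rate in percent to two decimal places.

From P₀ = D₁/(r − g), the implied growth is g = r − D₁/P₀.
g = 0.139 − 3.28/38.03 = 0.139 − 0.08625 = 0.05275

5.28%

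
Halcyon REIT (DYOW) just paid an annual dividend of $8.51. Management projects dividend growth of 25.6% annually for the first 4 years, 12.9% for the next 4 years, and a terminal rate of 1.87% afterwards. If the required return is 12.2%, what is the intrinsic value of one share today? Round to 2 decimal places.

$234.89

Three-stage DDM. Project D₁…D_8; terminal Gordon value at t=8 with g = 0.0187; discount at r = 0.122.
D_1 = 10.6886
D_2 = 13.4248
D_3 = 16.8616
D_4 = 21.1782
D_5 = 23.9101
D_6 = 26.9945
D_7 = 30.4768
D_8 = 34.4084
TV_8 = 35.0518/(0.122−0.0187) = 339.3203
P₀ = Σ Dₜ/(1+r)ᵗ + TV_8/(1+r)^8 = 234.8876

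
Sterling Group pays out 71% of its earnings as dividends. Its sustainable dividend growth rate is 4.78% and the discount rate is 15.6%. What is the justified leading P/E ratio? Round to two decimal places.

Justified leading P/E = b/(r−g) = 0.71/(0.156−0.0478) = 6.5619

6.56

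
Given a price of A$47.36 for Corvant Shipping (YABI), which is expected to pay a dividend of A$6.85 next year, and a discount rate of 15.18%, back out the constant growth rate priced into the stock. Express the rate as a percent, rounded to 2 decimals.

0.72%

From P₀ = D₁/(r − g), the implied growth is g = r − D₁/P₀.
g = 0.1518 − 6.85/47.36 = 0.1518 − 0.14464 = 0.00716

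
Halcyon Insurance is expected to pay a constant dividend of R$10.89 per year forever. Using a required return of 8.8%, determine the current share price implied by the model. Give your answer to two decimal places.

R$123.75

Zero-growth DDM (perpetuity): P₀ = D/r = 10.89 / 0.088 = 123.7500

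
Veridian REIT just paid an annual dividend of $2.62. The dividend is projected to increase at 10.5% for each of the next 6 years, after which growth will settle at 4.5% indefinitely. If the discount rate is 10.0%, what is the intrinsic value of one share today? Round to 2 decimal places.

$67.13

Two-stage DDM. Project D₁…D_6 at 0.105, terminal growth 0.045, discount at r = 0.1.
D_1 = 2.8951
D_2 = 3.1991
D_3 = 3.5350
D_4 = 3.9062
D_5 = 4.3163
D_6 = 4.7695
Terminal value at t=6: TV = D_7/(r−g) = 4.9842/(0.1−0.045) = 90.6209
P₀ = 2.8951/(1+0.1)^1 + 3.1991/(1+0.1)^2 + 3.5350/(1+0.1)^3 + 3.9062/(1+0.1)^4 + 4.3163/(1+0.1)^5 + 4.7695/(1+0.1)^6 + 90.6209/(1+0.1)^6 = 67.1252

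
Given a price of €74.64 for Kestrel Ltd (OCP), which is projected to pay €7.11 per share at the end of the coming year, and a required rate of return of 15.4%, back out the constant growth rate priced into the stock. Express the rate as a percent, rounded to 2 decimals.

5.87%

From P₀ = D₁/(r − g), the implied growth is g = r − D₁/P₀.
g = 0.154 − 7.11/74.64 = 0.154 − 0.09526 = 0.05874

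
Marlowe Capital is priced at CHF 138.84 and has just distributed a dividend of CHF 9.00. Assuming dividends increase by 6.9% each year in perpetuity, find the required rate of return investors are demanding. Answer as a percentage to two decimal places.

Rearranging the constant-growth DDM: r = D₁/P₀ + g.
D₁ = 9.00 × (1 + 0.069) = 9.6210.
r = 9.6210 / 138.84 + 0.069 = 0.06930 + 0.069 = 0.13830

13.83%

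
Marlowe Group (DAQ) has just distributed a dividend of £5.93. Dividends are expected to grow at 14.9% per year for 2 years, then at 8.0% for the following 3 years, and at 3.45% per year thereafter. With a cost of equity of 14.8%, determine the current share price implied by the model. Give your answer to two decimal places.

£72.75

Three-stage DDM. Project D₁…D_5; terminal Gordon value at t=5 with g = 0.0345; discount at r = 0.148.
D_1 = 6.8136
D_2 = 7.8288
D_3 = 8.4551
D_4 = 9.1315
D_5 = 9.8620
TV_5 = 10.2023/(0.148−0.0345) = 89.8878
P₀ = Σ Dₜ/(1+r)ᵗ + TV_5/(1+r)^5 = 72.7482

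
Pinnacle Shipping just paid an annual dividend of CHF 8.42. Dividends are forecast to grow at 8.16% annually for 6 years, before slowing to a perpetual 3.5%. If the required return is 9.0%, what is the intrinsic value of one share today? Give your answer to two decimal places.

Two-stage DDM. Project D₁…D_6 at 0.0816, terminal growth 0.035, discount at r = 0.09.
D_1 = 9.1071
D_2 = 9.8502
D_3 = 10.6540
D_4 = 11.5234
D_5 = 12.4637
D_6 = 13.4807
Terminal value at t=6: TV = D_7/(r−g) = 13.9525/(0.09−0.035) = 253.6821
P₀ = 9.1071/(1+0.09)^1 + 9.8502/(1+0.09)^2 + 10.6540/(1+0.09)^3 + 11.5234/(1+0.09)^4 + 12.4637/(1+0.09)^5 + 13.4807/(1+0.09)^6 + 253.6821/(1+0.09)^6 = 200.4371

CHF 200.44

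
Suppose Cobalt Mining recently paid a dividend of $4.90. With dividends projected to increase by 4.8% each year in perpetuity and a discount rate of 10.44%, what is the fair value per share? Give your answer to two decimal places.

$91.05

Gordon growth model: P₀ = D₁/(r − g). D₁ = 4.90 × (1 + 0.048) = 5.1352.
P₀ = 5.1352 / (0.1044 − 0.048) = 5.1352 / 0.0564 = 91.0496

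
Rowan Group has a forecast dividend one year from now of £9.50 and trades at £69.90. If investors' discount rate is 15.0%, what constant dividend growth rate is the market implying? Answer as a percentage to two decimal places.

1.41%

From P₀ = D₁/(r − g), the implied growth is g = r − D₁/P₀.
g = 0.15 − 9.50/69.90 = 0.15 − 0.13591 = 0.01409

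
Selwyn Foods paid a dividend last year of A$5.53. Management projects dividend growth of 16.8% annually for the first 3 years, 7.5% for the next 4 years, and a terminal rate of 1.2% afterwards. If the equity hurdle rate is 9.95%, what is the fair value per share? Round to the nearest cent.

A$113.88

Three-stage DDM. Project D₁…D_7; terminal Gordon value at t=7 with g = 0.012; discount at r = 0.0995.
D_1 = 6.4590
D_2 = 7.5442
D_3 = 8.8116
D_4 = 9.4724
D_5 = 10.1829
D_6 = 10.9466
D_7 = 11.7676
TV_7 = 11.9088/(0.0995−0.012) = 136.1006
P₀ = Σ Dₜ/(1+r)ᵗ + TV_7/(1+r)^7 = 113.8807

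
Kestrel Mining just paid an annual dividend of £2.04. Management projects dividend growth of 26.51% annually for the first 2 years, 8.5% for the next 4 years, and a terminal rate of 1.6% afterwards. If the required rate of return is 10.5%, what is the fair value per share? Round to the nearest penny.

Three-stage DDM. Project D₁…D_6; terminal Gordon value at t=6 with g = 0.016; discount at r = 0.105.
D_1 = 2.5808
D_2 = 3.2650
D_3 = 3.5425
D_4 = 3.8436
D_5 = 4.1703
D_6 = 4.5248
TV_6 = 4.5972/(0.105−0.016) = 51.6538
P₀ = Σ Dₜ/(1+r)ᵗ + TV_6/(1+r)^6 = 43.6046

£43.60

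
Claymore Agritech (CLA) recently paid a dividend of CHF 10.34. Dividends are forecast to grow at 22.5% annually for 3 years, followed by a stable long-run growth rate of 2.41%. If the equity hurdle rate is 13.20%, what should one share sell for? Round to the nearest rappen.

CHF 160.77

Two-stage DDM. Project D₁…D_3 at 0.225, terminal growth 0.0241, discount at r = 0.132.
D_1 = 12.6665
D_2 = 15.5165
D_3 = 19.0077
Terminal value at t=3: TV = D_4/(r−g) = 19.4658/(0.132−0.0241) = 180.4055
P₀ = 12.6665/(1+0.132)^1 + 15.5165/(1+0.132)^2 + 19.0077/(1+0.132)^3 + 180.4055/(1+0.132)^3 = 160.7703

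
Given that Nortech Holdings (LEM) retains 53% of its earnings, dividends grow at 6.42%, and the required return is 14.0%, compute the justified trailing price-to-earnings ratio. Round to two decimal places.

6.60

Payout ratio b = 1 − 0.53 = 0.47.
Justified trailing P/E = b(1+g)/(r−g) = 0.47×(1+0.0642)/(0.14−0.0642) = 6.5986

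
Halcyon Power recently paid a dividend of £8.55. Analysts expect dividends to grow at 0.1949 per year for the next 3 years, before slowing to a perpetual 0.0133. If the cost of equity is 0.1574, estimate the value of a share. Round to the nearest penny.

£93.51

Two-stage DDM. Project D₁…D_3 at 0.1949, terminal growth 0.0133, discount at r = 0.1574.
D_1 = 10.2164
D_2 = 12.2076
D_3 = 14.5868
Terminal value at t=3: TV = D_4/(r−g) = 14.7808/(0.1574−0.0133) = 102.5734
P₀ = 10.2164/(1+0.1574)^1 + 12.2076/(1+0.1574)^2 + 14.5868/(1+0.1574)^3 + 102.5734/(1+0.1574)^3 = 93.5066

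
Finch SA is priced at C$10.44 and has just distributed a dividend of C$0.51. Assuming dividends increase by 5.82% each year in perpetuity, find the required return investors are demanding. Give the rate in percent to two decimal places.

Rearranging the constant-growth DDM: r = D₁/P₀ + g.
D₁ = 0.51 × (1 + 0.0582) = 0.5397.
r = 0.5397 / 10.44 + 0.0582 = 0.05169 + 0.0582 = 0.10989

10.99%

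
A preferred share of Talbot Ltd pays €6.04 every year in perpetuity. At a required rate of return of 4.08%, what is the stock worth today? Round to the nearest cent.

Zero-growth DDM (perpetuity): P₀ = D/r = 6.04 / 0.0408 = 148.0392

€148.04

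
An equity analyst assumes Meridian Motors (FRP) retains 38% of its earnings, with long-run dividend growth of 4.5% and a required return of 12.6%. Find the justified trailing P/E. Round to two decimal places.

8.00

Payout ratio b = 1 − 0.38 = 0.62.
Justified trailing P/E = b(1+g)/(r−g) = 0.62×(1+0.045)/(0.126−0.045) = 7.9988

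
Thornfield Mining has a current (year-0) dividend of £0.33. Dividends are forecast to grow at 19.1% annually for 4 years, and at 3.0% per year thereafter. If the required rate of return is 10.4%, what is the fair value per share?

Two-stage DDM. Project D₁…D_4 at 0.191, terminal growth 0.03, discount at r = 0.104.
D_1 = 0.3930
D_2 = 0.4681
D_3 = 0.5575
D_4 = 0.6640
Terminal value at t=4: TV = D_5/(r−g) = 0.6839/(0.104−0.03) = 9.2420
P₀ = 0.3930/(1+0.104)^1 + 0.4681/(1+0.104)^2 + 0.5575/(1+0.104)^3 + 0.6640/(1+0.104)^4 + 9.2420/(1+0.104)^4 = 7.8228

£7.82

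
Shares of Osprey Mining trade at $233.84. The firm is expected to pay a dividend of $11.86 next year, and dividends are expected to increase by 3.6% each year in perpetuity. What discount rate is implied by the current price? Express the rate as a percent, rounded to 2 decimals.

8.67%

Rearranging the constant-growth DDM: r = D₁/P₀ + g.
r = 11.8600 / 233.84 + 0.036 = 0.05072 + 0.036 = 0.08672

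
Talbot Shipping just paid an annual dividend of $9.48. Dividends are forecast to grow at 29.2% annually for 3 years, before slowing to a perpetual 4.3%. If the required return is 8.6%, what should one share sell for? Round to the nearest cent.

Two-stage DDM. Project D₁…D_3 at 0.292, terminal growth 0.043, discount at r = 0.086.
D_1 = 12.2482
D_2 = 15.8246
D_3 = 20.4454
Terminal value at t=3: TV = D_4/(r−g) = 21.3246/(0.086−0.043) = 495.9201
P₀ = 12.2482/(1+0.086)^1 + 15.8246/(1+0.086)^2 + 20.4454/(1+0.086)^3 + 495.9201/(1+0.086)^3 = 427.8468

$427.85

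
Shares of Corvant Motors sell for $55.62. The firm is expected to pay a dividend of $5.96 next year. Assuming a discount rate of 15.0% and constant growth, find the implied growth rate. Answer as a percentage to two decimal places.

4.28%

From P₀ = D₁/(r − g), the implied growth is g = r − D₁/P₀.
g = 0.15 − 5.96/55.62 = 0.15 − 0.10716 = 0.04284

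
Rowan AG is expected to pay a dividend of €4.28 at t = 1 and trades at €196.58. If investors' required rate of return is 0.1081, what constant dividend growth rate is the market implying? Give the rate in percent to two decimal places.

8.63%

From P₀ = D₁/(r − g), the implied growth is g = r − D₁/P₀.
g = 0.1081 − 4.28/196.58 = 0.1081 − 0.02177 = 0.08633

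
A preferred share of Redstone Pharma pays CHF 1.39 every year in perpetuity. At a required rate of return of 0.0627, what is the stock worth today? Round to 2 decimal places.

CHF 22.17

Zero-growth DDM (perpetuity): P₀ = D/r = 1.39 / 0.0627 = 22.1691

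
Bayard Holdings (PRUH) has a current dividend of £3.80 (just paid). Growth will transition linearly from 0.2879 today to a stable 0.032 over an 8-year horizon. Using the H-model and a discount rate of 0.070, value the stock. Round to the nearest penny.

£205.56

H-model: P₀ = D₀[(1+g_L) + H(g_S−g_L)]/(r−g_L), with H = 8/2 = 4.
P₀ = 3.80 × [(1+0.032) + 4×(0.2879−0.032)] / (0.07−0.032)
   = 3.80 × 2.0556 / 0.038 = 205.5600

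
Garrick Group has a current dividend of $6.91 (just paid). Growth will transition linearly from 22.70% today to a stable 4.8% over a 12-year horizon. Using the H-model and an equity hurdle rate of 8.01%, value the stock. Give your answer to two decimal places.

H-model: P₀ = D₀[(1+g_L) + H(g_S−g_L)]/(r−g_L), with H = 12/2 = 6.
P₀ = 6.91 × [(1+0.048) + 6×(0.227−0.048)] / (0.0801−0.048)
   = 6.91 × 2.1220 / 0.0321 = 456.7919

$456.79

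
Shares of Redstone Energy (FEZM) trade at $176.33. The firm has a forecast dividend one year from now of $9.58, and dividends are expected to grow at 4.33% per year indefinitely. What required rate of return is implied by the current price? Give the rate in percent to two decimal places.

9.76%

Rearranging the constant-growth DDM: r = D₁/P₀ + g.
r = 9.5800 / 176.33 + 0.0433 = 0.05433 + 0.0433 = 0.09763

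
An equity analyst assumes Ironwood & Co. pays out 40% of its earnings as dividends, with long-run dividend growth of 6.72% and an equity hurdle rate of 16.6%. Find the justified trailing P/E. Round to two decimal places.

4.32

Justified trailing P/E = b(1+g)/(r−g) = 0.40×(1+0.0672)/(0.166−0.0672) = 4.3206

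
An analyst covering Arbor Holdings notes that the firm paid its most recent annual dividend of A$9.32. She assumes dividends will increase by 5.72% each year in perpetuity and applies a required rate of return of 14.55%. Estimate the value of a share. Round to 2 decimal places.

A$111.59

Gordon growth model: P₀ = D₁/(r − g). D₁ = 9.32 × (1 + 0.0572) = 9.8531.
P₀ = 9.8531 / (0.1455 − 0.0572) = 9.8531 / 0.0883 = 111.5867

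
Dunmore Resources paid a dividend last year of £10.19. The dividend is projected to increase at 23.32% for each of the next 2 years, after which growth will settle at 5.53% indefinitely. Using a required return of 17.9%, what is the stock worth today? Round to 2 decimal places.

Two-stage DDM. Project D₁…D_2 at 0.2332, terminal growth 0.0553, discount at r = 0.179.
D_1 = 12.5663
D_2 = 15.4968
Terminal value at t=2: TV = D_3/(r−g) = 16.3537/(0.179−0.0553) = 132.2049
P₀ = 12.5663/(1+0.179)^1 + 15.4968/(1+0.179)^2 + 132.2049/(1+0.179)^2 = 116.9155

£116.92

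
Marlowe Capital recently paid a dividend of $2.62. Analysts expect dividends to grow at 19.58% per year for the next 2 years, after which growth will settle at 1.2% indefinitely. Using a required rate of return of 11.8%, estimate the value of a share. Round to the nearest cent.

Two-stage DDM. Project D₁…D_2 at 0.1958, terminal growth 0.012, discount at r = 0.118.
D_1 = 3.1330
D_2 = 3.7464
Terminal value at t=2: TV = D_3/(r−g) = 3.7914/(0.118−0.012) = 35.7679
P₀ = 3.1330/(1+0.118)^1 + 3.7464/(1+0.118)^2 + 35.7679/(1+0.118)^2 = 34.4157

$34.42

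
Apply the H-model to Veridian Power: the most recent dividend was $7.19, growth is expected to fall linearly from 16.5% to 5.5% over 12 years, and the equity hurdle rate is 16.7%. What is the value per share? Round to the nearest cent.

$110.10

H-model: P₀ = D₀[(1+g_L) + H(g_S−g_L)]/(r−g_L), with H = 12/2 = 6.
P₀ = 7.19 × [(1+0.055) + 6×(0.165−0.055)] / (0.167−0.055)
   = 7.19 × 1.7150 / 0.112 = 110.0969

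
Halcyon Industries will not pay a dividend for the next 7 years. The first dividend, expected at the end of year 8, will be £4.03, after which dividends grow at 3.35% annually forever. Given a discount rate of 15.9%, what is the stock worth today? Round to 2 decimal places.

£11.43

Deferred-dividend DDM. At t=7 the remaining stream is a growing perpetuity with first payment D_8 = 4.03.
V_7 = D_8/(r−g) = 4.03/(0.159−0.0335) = 32.1116
P₀ = V_7/(1+r)^7 = 32.1116/(1+0.159)^7 = 11.4308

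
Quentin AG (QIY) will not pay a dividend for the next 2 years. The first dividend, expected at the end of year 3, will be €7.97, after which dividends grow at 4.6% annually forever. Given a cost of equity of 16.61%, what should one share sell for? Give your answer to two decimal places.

Deferred-dividend DDM. At t=2 the remaining stream is a growing perpetuity with first payment D_3 = 7.97.
V_2 = D_3/(r−g) = 7.97/(0.1661−0.046) = 66.3614
P₀ = V_2/(1+r)^2 = 66.3614/(1+0.1661)^2 = 48.8027

€48.80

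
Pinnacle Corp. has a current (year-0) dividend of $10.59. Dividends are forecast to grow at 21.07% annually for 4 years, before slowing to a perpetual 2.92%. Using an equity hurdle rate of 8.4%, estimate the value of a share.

$365.76

Two-stage DDM. Project D₁…D_4 at 0.2107, terminal growth 0.0292, discount at r = 0.084.
D_1 = 12.8213
D_2 = 15.5228
D_3 = 18.7934
D_4 = 22.7532
Terminal value at t=4: TV = D_5/(r−g) = 23.4176/(0.084−0.0292) = 427.3280
P₀ = 12.8213/(1+0.084)^1 + 15.5228/(1+0.084)^2 + 18.7934/(1+0.084)^3 + 22.7532/(1+0.084)^4 + 427.3280/(1+0.084)^4 = 365.7593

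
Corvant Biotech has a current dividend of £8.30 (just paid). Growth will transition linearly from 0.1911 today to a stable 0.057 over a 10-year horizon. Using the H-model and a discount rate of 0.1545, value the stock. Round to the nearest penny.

£147.06

H-model: P₀ = D₀[(1+g_L) + H(g_S−g_L)]/(r−g_L), with H = 10/2 = 5.
P₀ = 8.30 × [(1+0.057) + 5×(0.1911−0.057)] / (0.1545−0.057)
   = 8.30 × 1.7275 / 0.0975 = 147.0590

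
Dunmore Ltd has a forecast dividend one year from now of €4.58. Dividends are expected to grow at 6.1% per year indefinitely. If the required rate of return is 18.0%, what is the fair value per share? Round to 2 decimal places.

Gordon growth model: P₀ = D₁/(r − g), with D₁ = 4.58 given directly.
P₀ = 4.5800 / (0.18 − 0.061) = 4.5800 / 0.119 = 38.4874

€38.49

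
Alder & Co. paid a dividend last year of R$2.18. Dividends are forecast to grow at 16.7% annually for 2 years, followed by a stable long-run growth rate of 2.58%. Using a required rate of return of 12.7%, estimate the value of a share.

R$28.29

Two-stage DDM. Project D₁…D_2 at 0.167, terminal growth 0.0258, discount at r = 0.127.
D_1 = 2.5441
D_2 = 2.9689
Terminal value at t=2: TV = D_3/(r−g) = 3.0455/(0.127−0.0258) = 30.0940
P₀ = 2.5441/(1+0.127)^1 + 2.9689/(1+0.127)^2 + 30.0940/(1+0.127)^2 = 28.2885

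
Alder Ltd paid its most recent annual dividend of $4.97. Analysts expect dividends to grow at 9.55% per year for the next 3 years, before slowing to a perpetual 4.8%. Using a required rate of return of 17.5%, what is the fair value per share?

Two-stage DDM. Project D₁…D_3 at 0.0955, terminal growth 0.048, discount at r = 0.175.
D_1 = 5.4446
D_2 = 5.9646
D_3 = 6.5342
Terminal value at t=3: TV = D_4/(r−g) = 6.8479/(0.175−0.048) = 53.9202
P₀ = 5.4446/(1+0.175)^1 + 5.9646/(1+0.175)^2 + 6.5342/(1+0.175)^3 + 53.9202/(1+0.175)^3 = 46.2201

$46.22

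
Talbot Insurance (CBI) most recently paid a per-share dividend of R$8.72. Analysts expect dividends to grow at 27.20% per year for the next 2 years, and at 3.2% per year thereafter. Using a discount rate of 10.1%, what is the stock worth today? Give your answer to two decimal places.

Two-stage DDM. Project D₁…D_2 at 0.272, terminal growth 0.032, discount at r = 0.101.
D_1 = 11.0918
D_2 = 14.1088
Terminal value at t=2: TV = D_3/(r−g) = 14.5603/(0.101−0.032) = 211.0189
P₀ = 11.0918/(1+0.101)^1 + 14.1088/(1+0.101)^2 + 211.0189/(1+0.101)^2 = 195.7925

R$195.79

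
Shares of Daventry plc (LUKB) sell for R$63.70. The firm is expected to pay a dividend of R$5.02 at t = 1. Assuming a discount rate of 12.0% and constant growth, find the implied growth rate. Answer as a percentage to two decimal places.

From P₀ = D₁/(r − g), the implied growth is g = r − D₁/P₀.
g = 0.12 − 5.02/63.70 = 0.12 − 0.07881 = 0.04119

4.12%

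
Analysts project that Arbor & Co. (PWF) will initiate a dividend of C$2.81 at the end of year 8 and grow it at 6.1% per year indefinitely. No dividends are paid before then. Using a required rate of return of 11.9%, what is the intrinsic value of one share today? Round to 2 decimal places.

C$22.05

Deferred-dividend DDM. At t=7 the remaining stream is a growing perpetuity with first payment D_8 = 2.81.
V_7 = D_8/(r−g) = 2.81/(0.119−0.061) = 48.4483
P₀ = V_7/(1+r)^7 = 48.4483/(1+0.119)^7 = 22.0530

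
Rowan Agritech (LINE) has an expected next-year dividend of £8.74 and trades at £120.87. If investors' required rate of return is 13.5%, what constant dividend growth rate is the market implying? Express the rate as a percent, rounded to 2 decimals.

6.27%

From P₀ = D₁/(r − g), the implied growth is g = r − D₁/P₀.
g = 0.135 − 8.74/120.87 = 0.135 − 0.07231 = 0.06269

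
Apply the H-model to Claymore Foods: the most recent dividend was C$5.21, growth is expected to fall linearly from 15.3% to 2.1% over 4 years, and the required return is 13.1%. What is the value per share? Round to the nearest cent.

C$60.86

H-model: P₀ = D₀[(1+g_L) + H(g_S−g_L)]/(r−g_L), with H = 4/2 = 2.
P₀ = 5.21 × [(1+0.021) + 2×(0.153−0.021)] / (0.131−0.021)
   = 5.21 × 1.2850 / 0.11 = 60.8623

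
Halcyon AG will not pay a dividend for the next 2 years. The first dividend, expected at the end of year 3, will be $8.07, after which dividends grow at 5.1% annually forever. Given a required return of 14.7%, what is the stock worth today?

$63.90

Deferred-dividend DDM. At t=2 the remaining stream is a growing perpetuity with first payment D_3 = 8.07.
V_2 = D_3/(r−g) = 8.07/(0.147−0.051) = 84.0625
P₀ = V_2/(1+r)^2 = 84.0625/(1+0.147)^2 = 63.8963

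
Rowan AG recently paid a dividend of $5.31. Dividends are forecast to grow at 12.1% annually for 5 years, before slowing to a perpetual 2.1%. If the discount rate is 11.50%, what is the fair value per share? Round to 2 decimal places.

Two-stage DDM. Project D₁…D_5 at 0.121, terminal growth 0.021, discount at r = 0.115.
D_1 = 5.9525
D_2 = 6.6728
D_3 = 7.4802
D_4 = 8.3853
D_5 = 9.3999
Terminal value at t=5: TV = D_6/(r−g) = 9.5973/(0.115−0.021) = 102.0988
P₀ = 5.9525/(1+0.115)^1 + 6.6728/(1+0.115)^2 + 7.4802/(1+0.115)^3 + 8.3853/(1+0.115)^4 + 9.3999/(1+0.115)^5 + 102.0988/(1+0.115)^5 = 86.2259

$86.23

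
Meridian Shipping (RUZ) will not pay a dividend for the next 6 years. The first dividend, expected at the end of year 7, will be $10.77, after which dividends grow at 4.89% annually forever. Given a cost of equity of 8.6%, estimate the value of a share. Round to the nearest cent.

$176.96

Deferred-dividend DDM. At t=6 the remaining stream is a growing perpetuity with first payment D_7 = 10.77.
V_6 = D_7/(r−g) = 10.77/(0.086−0.0489) = 290.2965
P₀ = V_6/(1+r)^6 = 290.2965/(1+0.086)^6 = 176.9550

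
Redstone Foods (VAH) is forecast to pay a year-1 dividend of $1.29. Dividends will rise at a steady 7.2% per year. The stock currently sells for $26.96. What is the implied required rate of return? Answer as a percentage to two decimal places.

11.98%

Rearranging the constant-growth DDM: r = D₁/P₀ + g.
r = 1.2900 / 26.96 + 0.072 = 0.04785 + 0.072 = 0.11985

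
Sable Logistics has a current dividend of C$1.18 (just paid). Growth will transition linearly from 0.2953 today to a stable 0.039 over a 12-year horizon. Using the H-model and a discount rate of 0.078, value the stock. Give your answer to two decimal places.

C$77.96

H-model: P₀ = D₀[(1+g_L) + H(g_S−g_L)]/(r−g_L), with H = 12/2 = 6.
P₀ = 1.18 × [(1+0.039) + 6×(0.2953−0.039)] / (0.078−0.039)
   = 1.18 × 2.5768 / 0.039 = 77.9647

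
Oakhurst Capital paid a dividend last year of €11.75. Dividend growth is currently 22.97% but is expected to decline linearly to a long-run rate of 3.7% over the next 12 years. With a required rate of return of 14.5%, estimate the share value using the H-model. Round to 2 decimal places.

€238.61

H-model: P₀ = D₀[(1+g_L) + H(g_S−g_L)]/(r−g_L), with H = 12/2 = 6.
P₀ = 11.75 × [(1+0.037) + 6×(0.2297−0.037)] / (0.145−0.037)
   = 11.75 × 2.1932 / 0.108 = 238.6120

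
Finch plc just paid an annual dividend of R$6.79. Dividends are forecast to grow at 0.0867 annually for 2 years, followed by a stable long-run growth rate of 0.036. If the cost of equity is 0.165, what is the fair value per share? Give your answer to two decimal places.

R$59.69

Two-stage DDM. Project D₁…D_2 at 0.0867, terminal growth 0.036, discount at r = 0.165.
D_1 = 7.3787
D_2 = 8.0184
Terminal value at t=2: TV = D_3/(r−g) = 8.3071/(0.165−0.036) = 64.3960
P₀ = 7.3787/(1+0.165)^1 + 8.0184/(1+0.165)^2 + 64.3960/(1+0.165)^2 = 59.6884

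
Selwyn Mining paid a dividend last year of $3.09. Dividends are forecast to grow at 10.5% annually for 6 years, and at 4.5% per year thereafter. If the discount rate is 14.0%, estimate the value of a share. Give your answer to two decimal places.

Two-stage DDM. Project D₁…D_6 at 0.105, terminal growth 0.045, discount at r = 0.14.
D_1 = 3.4144
D_2 = 3.7730
D_3 = 4.1691
D_4 = 4.6069
D_5 = 5.0906
D_6 = 5.6251
Terminal value at t=6: TV = D_7/(r−g) = 5.8783/(0.14−0.045) = 61.8764
P₀ = 3.4144/(1+0.14)^1 + 3.7730/(1+0.14)^2 + 4.1691/(1+0.14)^3 + 4.6069/(1+0.14)^4 + 5.0906/(1+0.14)^5 + 5.6251/(1+0.14)^6 + 61.8764/(1+0.14)^6 = 44.8367

$44.84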